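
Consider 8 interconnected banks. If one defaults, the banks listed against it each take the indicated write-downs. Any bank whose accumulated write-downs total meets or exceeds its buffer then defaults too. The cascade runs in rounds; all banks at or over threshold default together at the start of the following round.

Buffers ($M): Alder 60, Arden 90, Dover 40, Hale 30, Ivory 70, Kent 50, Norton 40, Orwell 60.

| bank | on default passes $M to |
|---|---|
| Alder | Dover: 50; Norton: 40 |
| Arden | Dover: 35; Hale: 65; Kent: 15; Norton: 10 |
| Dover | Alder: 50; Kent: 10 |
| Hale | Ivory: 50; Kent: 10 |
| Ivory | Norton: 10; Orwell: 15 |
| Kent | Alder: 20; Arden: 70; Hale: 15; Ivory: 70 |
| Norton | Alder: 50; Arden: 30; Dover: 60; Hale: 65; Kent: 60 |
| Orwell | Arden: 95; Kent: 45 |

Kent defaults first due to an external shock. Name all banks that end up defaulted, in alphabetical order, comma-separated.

Ivory, Kent

Round 1 — Kent defaults (initial).
  Alder: +20 → 20 < 60
  Arden: +70 → 70 < 90
  Hale: +15 → 15 < 30
  Ivory: +70 → 70 ≥ 70
Round 2 — Ivory defaults.
  Norton: +10 → 10 < 40
  Orwell: +15 → 15 < 60
No further defaults.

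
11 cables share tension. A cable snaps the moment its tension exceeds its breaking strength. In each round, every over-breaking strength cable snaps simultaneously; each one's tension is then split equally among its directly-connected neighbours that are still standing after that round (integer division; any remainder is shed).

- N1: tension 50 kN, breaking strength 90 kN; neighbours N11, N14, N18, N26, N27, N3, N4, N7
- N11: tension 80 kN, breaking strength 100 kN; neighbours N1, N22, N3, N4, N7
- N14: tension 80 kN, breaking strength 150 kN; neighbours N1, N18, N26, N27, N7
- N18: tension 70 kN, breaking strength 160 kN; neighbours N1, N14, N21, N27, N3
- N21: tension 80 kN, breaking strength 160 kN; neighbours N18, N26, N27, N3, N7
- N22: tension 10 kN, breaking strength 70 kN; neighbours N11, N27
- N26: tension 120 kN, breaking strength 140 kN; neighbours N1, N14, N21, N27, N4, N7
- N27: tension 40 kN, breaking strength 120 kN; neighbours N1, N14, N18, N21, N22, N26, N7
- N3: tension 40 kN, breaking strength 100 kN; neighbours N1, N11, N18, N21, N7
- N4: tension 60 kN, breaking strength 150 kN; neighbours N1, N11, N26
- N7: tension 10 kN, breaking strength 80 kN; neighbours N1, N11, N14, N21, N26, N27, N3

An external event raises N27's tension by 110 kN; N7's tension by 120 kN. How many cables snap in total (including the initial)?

10

Round 1 — N27 at 150 > 120; N7 at 130 > 80. N27, N7 snap.
  N27 sheds 150 kN to N1, N14, N18, N21, N22, N26: 25 each.
    N1: 50+25 = 75 ≤ 90
    N14: 80+25 = 105 ≤ 150
    N18: 70+25 = 95 ≤ 160
    N21: 80+25 = 105 ≤ 160
    N22: 10+25 = 35 ≤ 70
    N26: 120+25 = 145 > 140
  N7 sheds 130 kN to N1, N11, N14, N21, N26, N3: 21 each (4 lost).
    N1: 75+21 = 96 > 90
    N11: 80+21 = 101 > 100
    N14: 105+21 = 126 ≤ 150
    N21: 105+21 = 126 ≤ 160
    N26: 145+21 = 166 > 140
    N3: 40+21 = 61 ≤ 100
Round 2 — N1, N11, N26 snap.
  N1 sheds 96 kN to N14, N18, N3, N4: 24 each.
    N14: 126+24 = 150 ≤ 150
    N18: 95+24 = 119 ≤ 160
    N3: 61+24 = 85 ≤ 100
    N4: 60+24 = 84 ≤ 150
  N11 sheds 101 kN to N22, N3, N4: 33 each (2 lost).
    N22: 35+33 = 68 ≤ 70
    N3: 85+33 = 118 > 100
    N4: 84+33 = 117 ≤ 150
  N26 sheds 166 kN to N14, N21, N4: 55 each (1 lost).
    N14: 150+55 = 205 > 150
    N21: 126+55 = 181 > 160
    N4: 117+55 = 172 > 150
Round 3 — N14, N21, N3, N4 snap.
  N14 sheds 205 kN to N18: 205 each.
    N18: 119+205 = 324 > 160
  N21 sheds 181 kN to N18: 181 each.
    N18: 324+181 = 505 > 160
  N3 sheds 118 kN to N18: 118 each.
    N18: 505+118 = 623 > 160
  N4 sheds 172 kN: no online neighbours, lost.
Round 4 — N18 snaps.
  N18 sheds 623 kN: no online neighbours, lost.
No further breaks.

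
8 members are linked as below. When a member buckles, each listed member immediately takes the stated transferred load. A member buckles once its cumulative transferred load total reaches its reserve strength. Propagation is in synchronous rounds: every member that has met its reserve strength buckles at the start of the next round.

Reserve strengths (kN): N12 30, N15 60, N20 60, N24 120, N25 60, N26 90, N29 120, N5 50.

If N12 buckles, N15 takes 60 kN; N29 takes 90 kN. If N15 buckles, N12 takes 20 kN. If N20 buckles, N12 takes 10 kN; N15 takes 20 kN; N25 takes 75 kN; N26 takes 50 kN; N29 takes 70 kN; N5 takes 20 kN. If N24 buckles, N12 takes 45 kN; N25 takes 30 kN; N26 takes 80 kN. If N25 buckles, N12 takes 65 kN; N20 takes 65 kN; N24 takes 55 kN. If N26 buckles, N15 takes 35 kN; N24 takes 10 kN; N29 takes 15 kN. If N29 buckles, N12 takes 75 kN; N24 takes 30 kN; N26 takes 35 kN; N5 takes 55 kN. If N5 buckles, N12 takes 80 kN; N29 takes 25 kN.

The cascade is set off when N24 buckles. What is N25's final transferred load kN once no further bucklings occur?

Round 1 — N24 buckles (initial).
  N12: +45 → 45 ≥ 30
  N25: +30 → 30 < 60
  N26: +80 → 80 < 90
Round 2 — N12 buckles.
  N15: +60 → 60 ≥ 60
  N29: +90 → 90 < 120
Round 3 — N15 buckles.
No further bucklings.

30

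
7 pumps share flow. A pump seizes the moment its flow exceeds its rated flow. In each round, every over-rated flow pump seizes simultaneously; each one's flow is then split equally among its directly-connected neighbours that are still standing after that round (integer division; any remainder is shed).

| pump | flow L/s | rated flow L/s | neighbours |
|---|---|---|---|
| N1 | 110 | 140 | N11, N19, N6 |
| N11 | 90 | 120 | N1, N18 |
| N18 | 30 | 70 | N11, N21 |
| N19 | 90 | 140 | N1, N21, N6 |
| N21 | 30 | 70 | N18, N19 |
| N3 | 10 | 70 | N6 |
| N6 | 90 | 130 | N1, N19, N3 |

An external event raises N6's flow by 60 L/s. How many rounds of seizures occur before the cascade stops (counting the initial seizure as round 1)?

4

Round 1 — N6 at 150 > 130. N6 seizes.
  N6 sheds 150 L/s to N1, N19, N3: 50 each.
    N1: 110+50 = 160 > 140
    N19: 90+50 = 140 ≤ 140
    N3: 10+50 = 60 ≤ 70
Round 2 — N1 seizes.
  N1 sheds 160 L/s to N11, N19: 80 each.
    N11: 90+80 = 170 > 120
    N19: 140+80 = 220 > 140
Round 3 — N11, N19 seize.
  N11 sheds 170 L/s to N18: 170 each.
    N18: 30+170 = 200 > 70
  N19 sheds 220 L/s to N21: 220 each.
    N21: 30+220 = 250 > 70
Round 4 — N18, N21 seize.
  N18 sheds 200 L/s: no online neighbours, lost.
  N21 sheds 250 L/s: no online neighbours, lost.
No further seizures.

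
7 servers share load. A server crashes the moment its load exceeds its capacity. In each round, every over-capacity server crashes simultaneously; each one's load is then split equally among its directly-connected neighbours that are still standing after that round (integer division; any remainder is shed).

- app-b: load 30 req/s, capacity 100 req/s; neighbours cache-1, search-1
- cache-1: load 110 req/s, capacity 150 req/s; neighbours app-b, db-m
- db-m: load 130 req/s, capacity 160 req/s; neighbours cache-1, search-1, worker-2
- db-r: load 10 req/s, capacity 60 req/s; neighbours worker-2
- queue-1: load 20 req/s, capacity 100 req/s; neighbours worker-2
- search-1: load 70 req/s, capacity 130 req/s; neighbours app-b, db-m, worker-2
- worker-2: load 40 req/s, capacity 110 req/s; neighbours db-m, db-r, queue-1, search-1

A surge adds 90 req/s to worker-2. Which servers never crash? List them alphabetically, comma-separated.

db-r, queue-1

Round 1 — worker-2 at 130 > 110. worker-2 crashes.
  worker-2 sheds 130 req/s to db-m, db-r, queue-1, search-1: 32 each (2 lost).
    db-m: 130+32 = 162 > 160
    db-r: 10+32 = 42 ≤ 60
    queue-1: 20+32 = 52 ≤ 100
    search-1: 70+32 = 102 ≤ 130
Round 2 — db-m crashes.
  db-m sheds 162 req/s to cache-1, search-1: 81 each.
    cache-1: 110+81 = 191 > 150
    search-1: 102+81 = 183 > 130
Round 3 — cache-1, search-1 crash.
  cache-1 sheds 191 req/s to app-b: 191 each.
    app-b: 30+191 = 221 > 100
  search-1 sheds 183 req/s to app-b: 183 each.
    app-b: 221+183 = 404 > 100
Round 4 — app-b crashes.
  app-b sheds 404 req/s: no online neighbours, lost.
No further crashes.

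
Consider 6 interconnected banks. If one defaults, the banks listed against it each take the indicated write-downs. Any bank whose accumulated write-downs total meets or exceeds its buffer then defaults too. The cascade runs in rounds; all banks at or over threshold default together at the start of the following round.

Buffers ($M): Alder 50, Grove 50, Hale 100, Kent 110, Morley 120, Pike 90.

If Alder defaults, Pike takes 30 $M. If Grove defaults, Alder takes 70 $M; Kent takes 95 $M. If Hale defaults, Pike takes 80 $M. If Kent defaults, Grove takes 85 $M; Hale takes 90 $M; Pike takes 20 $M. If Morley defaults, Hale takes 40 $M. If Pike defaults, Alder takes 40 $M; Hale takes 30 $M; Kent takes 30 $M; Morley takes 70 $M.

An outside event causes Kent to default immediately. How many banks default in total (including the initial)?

Round 1 — Kent defaults (initial).
  Grove: +85 → 85 ≥ 50
  Hale: +90 → 90 < 100
  Pike: +20 → 20 < 90
Round 2 — Grove defaults.
  Alder: +70 → 70 ≥ 50
Round 3 — Alder defaults.
  Pike: +30 → 50 < 90
No further defaults.

3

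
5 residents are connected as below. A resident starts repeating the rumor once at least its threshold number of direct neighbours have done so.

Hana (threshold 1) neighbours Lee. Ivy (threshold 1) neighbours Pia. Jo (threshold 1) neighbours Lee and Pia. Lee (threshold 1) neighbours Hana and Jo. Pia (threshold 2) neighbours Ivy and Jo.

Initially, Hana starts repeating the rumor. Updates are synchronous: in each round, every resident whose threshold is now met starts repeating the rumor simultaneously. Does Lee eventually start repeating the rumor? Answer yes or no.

yes

Round 1 — Hana starts repeating the rumor (initial).
Round 2 — checking thresholds:
  Lee: 1 of 2 neighbours ≥ 1, starts repeating the rumor.
Round 3 — checking thresholds:
  Jo: 1 of 2 neighbours ≥ 1, starts repeating the rumor.
Round 4 — no new spreads; cascade stops.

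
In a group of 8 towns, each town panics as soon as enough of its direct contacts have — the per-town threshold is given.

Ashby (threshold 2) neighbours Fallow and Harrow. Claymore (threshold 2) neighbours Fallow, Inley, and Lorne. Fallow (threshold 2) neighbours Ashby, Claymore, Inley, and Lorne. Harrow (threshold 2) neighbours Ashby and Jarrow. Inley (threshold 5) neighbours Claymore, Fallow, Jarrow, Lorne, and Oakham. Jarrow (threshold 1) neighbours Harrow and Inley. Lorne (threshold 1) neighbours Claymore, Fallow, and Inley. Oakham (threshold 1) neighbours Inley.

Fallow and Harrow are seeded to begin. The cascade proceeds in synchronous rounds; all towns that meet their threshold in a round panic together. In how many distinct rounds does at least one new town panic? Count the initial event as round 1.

Round 1 — Fallow, Harrow panic (initial).
Round 2 — checking thresholds:
  Ashby: 2 of 2 neighbours ≥ 2, panics.
  Claymore: 1 of 3 neighbours < 2, below threshold.
  Inley: 1 of 5 neighbours < 5, below threshold.
  Jarrow: 1 of 2 neighbours ≥ 1, panics.
  Lorne: 1 of 3 neighbours ≥ 1, panics.
Round 3 — checking thresholds:
  Claymore: 2 of 3 neighbours ≥ 2, panics.
  Inley: 3 of 5 neighbours < 5, below threshold.
Round 4 — no new panics; cascade stops.

3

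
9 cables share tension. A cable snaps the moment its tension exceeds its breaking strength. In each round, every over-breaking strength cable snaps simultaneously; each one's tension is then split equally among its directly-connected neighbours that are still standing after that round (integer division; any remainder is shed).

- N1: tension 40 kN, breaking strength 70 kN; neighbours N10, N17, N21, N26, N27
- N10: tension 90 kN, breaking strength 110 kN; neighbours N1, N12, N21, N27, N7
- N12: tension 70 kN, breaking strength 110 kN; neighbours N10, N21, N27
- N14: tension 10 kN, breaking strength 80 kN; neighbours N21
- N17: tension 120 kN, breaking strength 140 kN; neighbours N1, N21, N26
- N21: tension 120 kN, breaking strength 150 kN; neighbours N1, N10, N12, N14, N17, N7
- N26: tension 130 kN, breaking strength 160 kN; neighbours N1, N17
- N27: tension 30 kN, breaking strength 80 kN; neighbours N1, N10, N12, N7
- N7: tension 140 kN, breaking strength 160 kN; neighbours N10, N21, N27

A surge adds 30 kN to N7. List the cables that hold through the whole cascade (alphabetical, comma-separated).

Round 1 — N7 at 170 > 160. N7 snaps.
  N7 sheds 170 kN to N10, N21, N27: 56 each (2 lost).
    N10: 90+56 = 146 > 110
    N21: 120+56 = 176 > 150
    N27: 30+56 = 86 > 80
Round 2 — N10, N21, N27 snap.
  N10 sheds 146 kN to N1, N12: 73 each.
    N1: 40+73 = 113 > 70
    N12: 70+73 = 143 > 110
  N21 sheds 176 kN to N1, N12, N14, N17: 44 each.
    N1: 113+44 = 157 > 70
    N12: 143+44 = 187 > 110
    N14: 10+44 = 54 ≤ 80
    N17: 120+44 = 164 > 140
  N27 sheds 86 kN to N1, N12: 43 each.
    N1: 157+43 = 200 > 70
    N12: 187+43 = 230 > 110
Round 3 — N1, N12, N17 snap.
  N1 sheds 200 kN to N26: 200 each.
    N26: 130+200 = 330 > 160
  N12 sheds 230 kN: no online neighbours, lost.
  N17 sheds 164 kN to N26: 164 each.
    N26: 330+164 = 494 > 160
Round 4 — N26 snaps.
  N26 sheds 494 kN: no online neighbours, lost.
No further breaks.

N14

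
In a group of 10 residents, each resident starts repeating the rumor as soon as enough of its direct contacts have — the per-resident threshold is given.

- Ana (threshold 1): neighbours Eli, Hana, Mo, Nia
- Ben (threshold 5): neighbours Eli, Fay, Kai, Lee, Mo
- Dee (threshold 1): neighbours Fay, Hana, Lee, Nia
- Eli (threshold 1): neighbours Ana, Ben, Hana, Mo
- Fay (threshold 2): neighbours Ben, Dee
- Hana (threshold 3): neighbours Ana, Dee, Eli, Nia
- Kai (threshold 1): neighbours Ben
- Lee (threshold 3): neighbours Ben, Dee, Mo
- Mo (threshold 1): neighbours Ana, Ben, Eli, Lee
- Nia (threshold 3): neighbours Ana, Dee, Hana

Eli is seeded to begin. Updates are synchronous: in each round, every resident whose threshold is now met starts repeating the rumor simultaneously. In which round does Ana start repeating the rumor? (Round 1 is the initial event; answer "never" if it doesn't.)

2

Round 1 — Eli starts repeating the rumor (initial).
Round 2 — checking thresholds:
  Ana: 1 of 4 neighbours ≥ 1, starts repeating the rumor.
  Ben: 1 of 5 neighbours < 5, below threshold.
  Hana: 1 of 4 neighbours < 3, below threshold.
  Mo: 1 of 4 neighbours ≥ 1, starts repeating the rumor.
Round 3 — no new spreads; cascade stops.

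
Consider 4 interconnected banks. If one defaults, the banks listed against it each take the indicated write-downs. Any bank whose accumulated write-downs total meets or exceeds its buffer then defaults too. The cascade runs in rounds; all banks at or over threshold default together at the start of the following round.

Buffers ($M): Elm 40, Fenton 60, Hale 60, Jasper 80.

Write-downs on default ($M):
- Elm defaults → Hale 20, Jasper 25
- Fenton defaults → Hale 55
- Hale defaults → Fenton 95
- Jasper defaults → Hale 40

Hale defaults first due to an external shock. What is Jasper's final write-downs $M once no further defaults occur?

0

Round 1 — Hale defaults (initial).
  Fenton: +95 → 95 ≥ 60
Round 2 — Fenton defaults.
No further defaults.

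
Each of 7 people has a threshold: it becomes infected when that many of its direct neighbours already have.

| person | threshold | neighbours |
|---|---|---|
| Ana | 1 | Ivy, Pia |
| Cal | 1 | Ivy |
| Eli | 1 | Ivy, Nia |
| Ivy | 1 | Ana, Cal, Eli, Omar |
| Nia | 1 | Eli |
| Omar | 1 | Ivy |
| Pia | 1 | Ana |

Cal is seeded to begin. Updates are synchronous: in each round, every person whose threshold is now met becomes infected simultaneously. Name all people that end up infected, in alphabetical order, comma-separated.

Round 1 — Cal becomes infected (initial).
Round 2 — checking thresholds:
  Ivy: 1 of 4 neighbours ≥ 1, becomes infected.
Round 3 — checking thresholds:
  Ana: 1 of 2 neighbours ≥ 1, becomes infected.
  Eli: 1 of 2 neighbours ≥ 1, becomes infected.
  Omar: 1 of 1 neighbours ≥ 1, becomes infected.
Round 4 — checking thresholds:
  Nia: 1 of 1 neighbours ≥ 1, becomes infected.
  Pia: 1 of 1 neighbours ≥ 1, becomes infected.
Round 5 — no new infections; cascade stops.

Ana, Cal, Eli, Ivy, Nia, Omar, Pia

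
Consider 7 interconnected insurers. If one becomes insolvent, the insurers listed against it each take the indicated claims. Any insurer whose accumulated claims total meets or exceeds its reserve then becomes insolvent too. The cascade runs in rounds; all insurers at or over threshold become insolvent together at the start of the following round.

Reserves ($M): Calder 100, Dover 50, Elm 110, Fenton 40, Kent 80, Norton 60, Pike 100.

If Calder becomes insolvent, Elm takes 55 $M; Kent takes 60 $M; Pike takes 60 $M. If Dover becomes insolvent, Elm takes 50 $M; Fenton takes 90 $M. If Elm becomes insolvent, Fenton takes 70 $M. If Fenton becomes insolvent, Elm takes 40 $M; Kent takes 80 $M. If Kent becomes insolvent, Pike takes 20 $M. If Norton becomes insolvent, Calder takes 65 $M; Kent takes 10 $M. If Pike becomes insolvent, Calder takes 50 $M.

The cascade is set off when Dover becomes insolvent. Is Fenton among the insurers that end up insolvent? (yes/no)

yes

Round 1 — Dover becomes insolvent (initial).
  Elm: +50 → 50 < 110
  Fenton: +90 → 90 ≥ 40
Round 2 — Fenton becomes insolvent.
  Elm: +40 → 90 < 110
  Kent: +80 → 80 ≥ 80
Round 3 — Kent becomes insolvent.
  Pike: +20 → 20 < 100
No further insolvencies.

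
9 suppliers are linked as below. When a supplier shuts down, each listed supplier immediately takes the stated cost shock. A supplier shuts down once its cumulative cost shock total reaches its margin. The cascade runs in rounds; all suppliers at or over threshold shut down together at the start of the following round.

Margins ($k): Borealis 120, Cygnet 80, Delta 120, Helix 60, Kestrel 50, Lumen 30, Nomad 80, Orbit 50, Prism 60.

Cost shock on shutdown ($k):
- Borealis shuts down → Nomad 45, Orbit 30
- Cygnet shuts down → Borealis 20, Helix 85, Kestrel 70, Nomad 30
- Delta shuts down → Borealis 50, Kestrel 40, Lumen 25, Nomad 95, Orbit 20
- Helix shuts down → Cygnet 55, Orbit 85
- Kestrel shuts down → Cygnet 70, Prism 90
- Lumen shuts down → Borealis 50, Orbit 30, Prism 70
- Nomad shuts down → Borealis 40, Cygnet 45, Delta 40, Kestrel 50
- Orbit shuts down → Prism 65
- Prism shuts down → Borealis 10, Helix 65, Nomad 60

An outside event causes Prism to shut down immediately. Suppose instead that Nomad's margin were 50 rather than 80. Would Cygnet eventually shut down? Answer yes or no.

yes

With Nomad's margin at 50:
Round 1 — Prism shuts down (initial).
  Borealis: +10 → 10 < 120
  Helix: +65 → 65 ≥ 60
  Nomad: +60 → 60 ≥ 50
Round 2 — Helix, Nomad shut down.
  Borealis: +40 → 50 < 120
  Cygnet: +55+45 → 100 ≥ 80
  Delta: +40 → 40 < 120
  Kestrel: +50 → 50 ≥ 50
  Orbit: +85 → 85 ≥ 50
Round 3 — Cygnet, Kestrel, Orbit shut down.
  Borealis: +20 → 70 < 120
No further shutdowns.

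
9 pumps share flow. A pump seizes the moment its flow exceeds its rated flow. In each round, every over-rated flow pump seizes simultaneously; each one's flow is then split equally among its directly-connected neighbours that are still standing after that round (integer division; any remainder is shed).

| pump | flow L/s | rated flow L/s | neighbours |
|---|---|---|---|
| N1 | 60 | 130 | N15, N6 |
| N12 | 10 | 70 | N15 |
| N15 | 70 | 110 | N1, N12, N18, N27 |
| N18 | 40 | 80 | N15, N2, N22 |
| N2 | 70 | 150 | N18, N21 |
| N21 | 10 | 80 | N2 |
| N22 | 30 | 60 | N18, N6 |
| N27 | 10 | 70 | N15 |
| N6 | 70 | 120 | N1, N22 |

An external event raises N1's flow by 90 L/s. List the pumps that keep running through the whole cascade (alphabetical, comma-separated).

N12, N27

Round 1 — N1 at 150 > 130. N1 seizes.
  N1 sheds 150 L/s to N15, N6: 75 each.
    N15: 70+75 = 145 > 110
    N6: 70+75 = 145 > 120
Round 2 — N15, N6 seize.
  N15 sheds 145 L/s to N12, N18, N27: 48 each (1 lost).
    N12: 10+48 = 58 ≤ 70
    N18: 40+48 = 88 > 80
    N27: 10+48 = 58 ≤ 70
  N6 sheds 145 L/s to N22: 145 each.
    N22: 30+145 = 175 > 60
Round 3 — N18, N22 seize.
  N18 sheds 88 L/s to N2: 88 each.
    N2: 70+88 = 158 > 150
  N22 sheds 175 L/s: no online neighbours, lost.
Round 4 — N2 seizes.
  N2 sheds 158 L/s to N21: 158 each.
    N21: 10+158 = 168 > 80
Round 5 — N21 seizes.
  N21 sheds 168 L/s: no online neighbours, lost.
No further seizures.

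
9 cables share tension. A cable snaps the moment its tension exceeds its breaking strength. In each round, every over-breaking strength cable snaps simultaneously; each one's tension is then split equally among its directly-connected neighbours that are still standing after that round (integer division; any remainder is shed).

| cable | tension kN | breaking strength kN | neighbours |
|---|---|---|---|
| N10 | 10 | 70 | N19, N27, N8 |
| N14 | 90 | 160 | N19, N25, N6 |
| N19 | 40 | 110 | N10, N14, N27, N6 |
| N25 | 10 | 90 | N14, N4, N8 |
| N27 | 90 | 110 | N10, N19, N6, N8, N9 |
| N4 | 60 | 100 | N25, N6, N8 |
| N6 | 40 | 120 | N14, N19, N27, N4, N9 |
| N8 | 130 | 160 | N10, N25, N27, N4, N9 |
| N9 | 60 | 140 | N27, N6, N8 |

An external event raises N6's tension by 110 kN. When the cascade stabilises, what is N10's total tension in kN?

Round 1 — N6 at 150 > 120. N6 snaps.
  N6 sheds 150 kN to N14, N19, N27, N4, N9: 30 each.
    N14: 90+30 = 120 ≤ 160
    N19: 40+30 = 70 ≤ 110
    N27: 90+30 = 120 > 110
    N4: 60+30 = 90 ≤ 100
    N9: 60+30 = 90 ≤ 140
Round 2 — N27 snaps.
  N27 sheds 120 kN to N10, N19, N8, N9: 30 each.
    N10: 10+30 = 40 ≤ 70
    N19: 70+30 = 100 ≤ 110
    N8: 130+30 = 160 ≤ 160
    N9: 90+30 = 120 ≤ 140
No further breaks.

40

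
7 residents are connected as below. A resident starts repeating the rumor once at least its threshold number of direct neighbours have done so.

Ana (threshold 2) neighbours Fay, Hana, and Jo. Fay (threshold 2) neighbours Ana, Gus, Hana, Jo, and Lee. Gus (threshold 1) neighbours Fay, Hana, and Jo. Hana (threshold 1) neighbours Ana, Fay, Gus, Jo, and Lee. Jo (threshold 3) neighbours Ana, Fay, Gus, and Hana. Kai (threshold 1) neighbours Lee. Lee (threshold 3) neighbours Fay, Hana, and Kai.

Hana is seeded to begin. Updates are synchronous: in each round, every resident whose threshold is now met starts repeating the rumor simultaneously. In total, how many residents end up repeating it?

5

Round 1 — Hana starts repeating the rumor (initial).
Round 2 — checking thresholds:
  Ana: 1 of 3 neighbours < 2, holds.
  Fay: 1 of 5 neighbours < 2, holds.
  Gus: 1 of 3 neighbours ≥ 1, starts repeating the rumor.
  Jo: 1 of 4 neighbours < 3, holds.
  Lee: 1 of 3 neighbours < 3, holds.
Round 3 — checking thresholds:
  Ana: 1 of 3 neighbours < 2, holds.
  Fay: 2 of 5 neighbours ≥ 2, starts repeating the rumor.
  Jo: 2 of 4 neighbours < 3, holds.
  Lee: 1 of 3 neighbours < 3, holds.
Round 4 — checking thresholds:
  Ana: 2 of 3 neighbours ≥ 2, starts repeating the rumor.
  Jo: 3 of 4 neighbours ≥ 3, starts repeating the rumor.
  Lee: 2 of 3 neighbours < 3, holds.
Round 5 — no new spreads; cascade stops.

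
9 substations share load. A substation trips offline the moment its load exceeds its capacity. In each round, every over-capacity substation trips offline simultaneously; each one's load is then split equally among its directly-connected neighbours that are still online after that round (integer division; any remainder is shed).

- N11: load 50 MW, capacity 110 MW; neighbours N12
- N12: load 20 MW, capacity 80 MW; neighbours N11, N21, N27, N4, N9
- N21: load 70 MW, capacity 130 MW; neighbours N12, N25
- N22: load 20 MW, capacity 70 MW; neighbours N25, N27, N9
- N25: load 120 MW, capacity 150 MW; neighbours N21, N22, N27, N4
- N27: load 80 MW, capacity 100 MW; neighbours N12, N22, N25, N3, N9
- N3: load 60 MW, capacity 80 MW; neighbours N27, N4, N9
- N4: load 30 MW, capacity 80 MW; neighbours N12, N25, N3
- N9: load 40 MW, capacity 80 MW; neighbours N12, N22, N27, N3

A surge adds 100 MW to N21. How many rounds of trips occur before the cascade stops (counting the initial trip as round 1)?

4

Round 1 — N21 at 170 > 130. N21 trips offline.
  N21 sheds 170 MW to N12, N25: 85 each.
    N12: 20+85 = 105 > 80
    N25: 120+85 = 205 > 150
Round 2 — N12, N25 trip offline.
  N12 sheds 105 MW to N11, N27, N4, N9: 26 each (1 lost).
    N11: 50+26 = 76 ≤ 110
    N27: 80+26 = 106 > 100
    N4: 30+26 = 56 ≤ 80
    N9: 40+26 = 66 ≤ 80
  N25 sheds 205 MW to N22, N27, N4: 68 each (1 lost).
    N22: 20+68 = 88 > 70
    N27: 106+68 = 174 > 100
    N4: 56+68 = 124 > 80
Round 3 — N22, N27, N4 trip offline.
  N22 sheds 88 MW to N9: 88 each.
    N9: 66+88 = 154 > 80
  N27 sheds 174 MW to N3, N9: 87 each.
    N3: 60+87 = 147 > 80
    N9: 154+87 = 241 > 80
  N4 sheds 124 MW to N3: 124 each.
    N3: 147+124 = 271 > 80
Round 4 — N3, N9 trip offline.
  N3 sheds 271 MW: no online neighbours, lost.
  N9 sheds 241 MW: no online neighbours, lost.
No further trips.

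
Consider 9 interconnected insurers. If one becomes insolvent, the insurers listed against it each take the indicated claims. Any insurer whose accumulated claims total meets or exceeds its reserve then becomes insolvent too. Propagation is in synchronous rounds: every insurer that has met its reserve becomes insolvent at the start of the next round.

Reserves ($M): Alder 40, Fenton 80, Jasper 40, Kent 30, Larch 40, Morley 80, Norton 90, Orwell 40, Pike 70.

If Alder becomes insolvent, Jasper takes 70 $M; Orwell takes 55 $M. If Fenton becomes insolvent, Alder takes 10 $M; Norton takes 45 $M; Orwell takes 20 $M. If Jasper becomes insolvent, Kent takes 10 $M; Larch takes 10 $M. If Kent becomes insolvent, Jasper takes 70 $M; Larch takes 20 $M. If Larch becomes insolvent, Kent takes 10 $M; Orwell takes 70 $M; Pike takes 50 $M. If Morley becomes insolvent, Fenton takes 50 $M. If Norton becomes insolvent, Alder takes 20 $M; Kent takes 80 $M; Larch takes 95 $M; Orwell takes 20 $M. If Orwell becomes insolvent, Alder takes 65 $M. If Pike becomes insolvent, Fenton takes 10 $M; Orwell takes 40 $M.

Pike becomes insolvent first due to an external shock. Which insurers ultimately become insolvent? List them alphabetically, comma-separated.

Round 1 — Pike becomes insolvent (initial).
  Fenton: +10 → 10 < 80
  Orwell: +40 → 40 ≥ 40
Round 2 — Orwell becomes insolvent.
  Alder: +65 → 65 ≥ 40
Round 3 — Alder becomes insolvent.
  Jasper: +70 → 70 ≥ 40
Round 4 — Jasper becomes insolvent.
  Kent: +10 → 10 < 30
  Larch: +10 → 10 < 40
No further insolvencies.

Alder, Jasper, Orwell, Pike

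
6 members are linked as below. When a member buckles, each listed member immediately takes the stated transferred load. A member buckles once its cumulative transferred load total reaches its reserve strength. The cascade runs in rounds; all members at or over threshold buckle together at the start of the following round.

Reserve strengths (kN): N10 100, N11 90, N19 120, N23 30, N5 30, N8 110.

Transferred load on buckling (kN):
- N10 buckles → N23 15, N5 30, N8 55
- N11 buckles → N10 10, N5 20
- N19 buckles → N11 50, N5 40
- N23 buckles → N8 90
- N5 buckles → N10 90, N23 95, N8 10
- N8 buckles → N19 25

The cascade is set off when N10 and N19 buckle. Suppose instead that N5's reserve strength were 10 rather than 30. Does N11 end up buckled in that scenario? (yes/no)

With N5's reserve strength at 10:
Round 1 — N10, N19 buckle (initial).
  N11: +50 → 50 < 90
  N23: +15 → 15 < 30
  N5: +30+40 → 70 ≥ 10
  N8: +55 → 55 < 110
Round 2 — N5 buckles.
  N23: +95 → 110 ≥ 30
  N8: +10 → 65 < 110
Round 3 — N23 buckles.
  N8: +90 → 155 ≥ 110
Round 4 — N8 buckles.
No further bucklings.

no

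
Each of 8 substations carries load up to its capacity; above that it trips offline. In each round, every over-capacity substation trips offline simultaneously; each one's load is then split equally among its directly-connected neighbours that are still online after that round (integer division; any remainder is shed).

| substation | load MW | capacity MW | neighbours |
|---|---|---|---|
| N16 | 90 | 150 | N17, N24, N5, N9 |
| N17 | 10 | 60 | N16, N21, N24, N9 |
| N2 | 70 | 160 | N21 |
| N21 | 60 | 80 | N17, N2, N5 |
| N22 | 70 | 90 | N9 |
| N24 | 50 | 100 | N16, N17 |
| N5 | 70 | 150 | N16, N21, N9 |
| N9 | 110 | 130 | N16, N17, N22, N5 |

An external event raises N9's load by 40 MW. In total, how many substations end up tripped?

Round 1 — N9 at 150 > 130. N9 trips offline.
  N9 sheds 150 MW to N16, N17, N22, N5: 37 each (2 lost).
    N16: 90+37 = 127 ≤ 150
    N17: 10+37 = 47 ≤ 60
    N22: 70+37 = 107 > 90
    N5: 70+37 = 107 ≤ 150
Round 2 — N22 trips offline.
  N22 sheds 107 MW: no online neighbours, lost.
No further trips.

2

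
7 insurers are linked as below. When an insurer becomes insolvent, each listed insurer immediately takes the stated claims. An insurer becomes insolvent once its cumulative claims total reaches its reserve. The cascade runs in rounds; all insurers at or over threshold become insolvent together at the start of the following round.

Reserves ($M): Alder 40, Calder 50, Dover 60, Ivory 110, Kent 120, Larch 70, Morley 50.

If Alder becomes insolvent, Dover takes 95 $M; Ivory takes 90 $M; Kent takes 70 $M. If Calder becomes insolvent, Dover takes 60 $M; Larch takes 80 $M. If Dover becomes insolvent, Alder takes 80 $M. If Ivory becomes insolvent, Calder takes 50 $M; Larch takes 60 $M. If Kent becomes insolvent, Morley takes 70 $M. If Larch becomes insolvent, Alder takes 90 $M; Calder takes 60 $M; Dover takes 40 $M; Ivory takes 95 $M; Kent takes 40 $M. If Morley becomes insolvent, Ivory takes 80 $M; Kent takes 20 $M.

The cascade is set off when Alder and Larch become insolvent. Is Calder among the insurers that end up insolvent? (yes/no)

Round 1 — Alder, Larch become insolvent (initial).
  Calder: +60 → 60 ≥ 50
  Dover: +95+40 → 135 ≥ 60
  Ivory: +90+95 → 185 ≥ 110
  Kent: +70+40 → 110 < 120
Round 2 — Calder, Dover, Ivory become insolvent.
No further insolvencies.

yes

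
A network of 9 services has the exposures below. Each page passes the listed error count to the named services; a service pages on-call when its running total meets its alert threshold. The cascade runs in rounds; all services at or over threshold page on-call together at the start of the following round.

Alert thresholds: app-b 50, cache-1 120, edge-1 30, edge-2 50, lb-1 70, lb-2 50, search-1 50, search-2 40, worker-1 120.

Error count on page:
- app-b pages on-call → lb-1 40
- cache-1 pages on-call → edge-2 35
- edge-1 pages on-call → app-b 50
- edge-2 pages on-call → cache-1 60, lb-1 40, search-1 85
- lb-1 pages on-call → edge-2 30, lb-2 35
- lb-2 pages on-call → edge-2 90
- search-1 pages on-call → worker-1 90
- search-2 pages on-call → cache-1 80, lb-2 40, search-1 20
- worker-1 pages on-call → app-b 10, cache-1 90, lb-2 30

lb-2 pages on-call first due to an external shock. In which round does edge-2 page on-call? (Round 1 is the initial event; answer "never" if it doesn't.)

Round 1 — lb-2 pages on-call (initial).
  edge-2: +90 → 90 ≥ 50
Round 2 — edge-2 pages on-call.
  cache-1: +60 → 60 < 120
  lb-1: +40 → 40 < 70
  search-1: +85 → 85 ≥ 50
Round 3 — search-1 pages on-call.
  worker-1: +90 → 90 < 120
No further pages.

2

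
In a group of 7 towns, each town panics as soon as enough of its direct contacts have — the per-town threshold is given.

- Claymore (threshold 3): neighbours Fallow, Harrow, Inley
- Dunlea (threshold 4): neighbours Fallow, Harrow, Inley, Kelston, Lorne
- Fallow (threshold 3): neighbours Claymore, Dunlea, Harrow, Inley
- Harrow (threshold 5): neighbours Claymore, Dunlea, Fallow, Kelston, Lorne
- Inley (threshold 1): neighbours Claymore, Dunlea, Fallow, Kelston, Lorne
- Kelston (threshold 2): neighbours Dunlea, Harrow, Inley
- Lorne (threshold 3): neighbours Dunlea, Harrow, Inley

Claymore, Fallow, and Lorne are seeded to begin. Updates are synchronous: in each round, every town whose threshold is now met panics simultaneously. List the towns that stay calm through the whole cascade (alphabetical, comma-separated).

Dunlea, Harrow, Kelston

Round 1 — Claymore, Fallow, Lorne panic (initial).
Round 2 — checking thresholds:
  Dunlea: 2 of 5 neighbours < 4, below threshold.
  Harrow: 3 of 5 neighbours < 5, below threshold.
  Inley: 3 of 5 neighbours ≥ 1, panics.
Round 3 — no new panics; cascade stops.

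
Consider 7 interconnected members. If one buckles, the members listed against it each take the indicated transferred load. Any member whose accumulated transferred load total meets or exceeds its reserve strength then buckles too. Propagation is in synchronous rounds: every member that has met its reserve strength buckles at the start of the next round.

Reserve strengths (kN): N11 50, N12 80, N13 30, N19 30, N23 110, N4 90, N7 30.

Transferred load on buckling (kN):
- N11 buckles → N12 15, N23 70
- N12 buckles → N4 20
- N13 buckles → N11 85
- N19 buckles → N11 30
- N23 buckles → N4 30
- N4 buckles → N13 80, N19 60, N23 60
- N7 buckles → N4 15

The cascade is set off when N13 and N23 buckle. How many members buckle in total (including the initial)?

3

Round 1 — N13, N23 buckle (initial).
  N11: +85 → 85 ≥ 50
  N4: +30 → 30 < 90
Round 2 — N11 buckles.
  N12: +15 → 15 < 80
No further bucklings.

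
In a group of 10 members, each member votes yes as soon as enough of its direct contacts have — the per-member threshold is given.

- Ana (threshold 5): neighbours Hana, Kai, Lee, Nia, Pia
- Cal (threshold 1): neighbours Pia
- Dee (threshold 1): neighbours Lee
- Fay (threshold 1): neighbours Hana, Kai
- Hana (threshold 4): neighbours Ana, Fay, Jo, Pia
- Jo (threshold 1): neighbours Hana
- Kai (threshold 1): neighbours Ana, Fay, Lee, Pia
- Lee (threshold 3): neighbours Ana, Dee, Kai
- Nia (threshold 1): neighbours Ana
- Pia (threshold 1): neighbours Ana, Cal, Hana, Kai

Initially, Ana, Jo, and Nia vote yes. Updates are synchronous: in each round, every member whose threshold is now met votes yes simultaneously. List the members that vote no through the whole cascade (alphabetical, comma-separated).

Dee, Lee

Round 1 — Ana, Jo, Nia vote yes (initial).
Round 2 — checking thresholds:
  Hana: 2 of 4 neighbours < 4, holds.
  Kai: 1 of 4 neighbours ≥ 1, votes yes.
  Lee: 1 of 3 neighbours < 3, holds.
  Pia: 1 of 4 neighbours ≥ 1, votes yes.
Round 3 — checking thresholds:
  Cal: 1 of 1 neighbours ≥ 1, votes yes.
  Fay: 1 of 2 neighbours ≥ 1, votes yes.
  Hana: 3 of 4 neighbours < 4, holds.
  Lee: 2 of 3 neighbours < 3, holds.
Round 4 — checking thresholds:
  Hana: 4 of 4 neighbours ≥ 4, votes yes.
  Lee: 2 of 3 neighbours < 3, holds.
Round 5 — no new yes votes; cascade stops.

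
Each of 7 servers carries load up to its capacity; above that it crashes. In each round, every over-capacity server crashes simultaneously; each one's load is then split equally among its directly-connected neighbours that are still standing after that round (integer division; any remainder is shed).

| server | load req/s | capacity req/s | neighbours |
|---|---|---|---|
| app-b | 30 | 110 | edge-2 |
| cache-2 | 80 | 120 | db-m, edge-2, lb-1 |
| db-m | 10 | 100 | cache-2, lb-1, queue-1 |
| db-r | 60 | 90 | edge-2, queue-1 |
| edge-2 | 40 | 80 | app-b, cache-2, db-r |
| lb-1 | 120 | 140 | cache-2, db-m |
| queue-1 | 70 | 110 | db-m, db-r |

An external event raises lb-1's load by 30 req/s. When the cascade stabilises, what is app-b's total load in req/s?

Round 1 — lb-1 at 150 > 140. lb-1 crashes.
  lb-1 sheds 150 req/s to cache-2, db-m: 75 each.
    cache-2: 80+75 = 155 > 120
    db-m: 10+75 = 85 ≤ 100
Round 2 — cache-2 crashes.
  cache-2 sheds 155 req/s to db-m, edge-2: 77 each (1 lost).
    db-m: 85+77 = 162 > 100
    edge-2: 40+77 = 117 > 80
Round 3 — db-m, edge-2 crash.
  db-m sheds 162 req/s to queue-1: 162 each.
    queue-1: 70+162 = 232 > 110
  edge-2 sheds 117 req/s to app-b, db-r: 58 each (1 lost).
    app-b: 30+58 = 88 ≤ 110
    db-r: 60+58 = 118 > 90
Round 4 — db-r, queue-1 crash.
  db-r sheds 118 req/s: no online neighbours, lost.
  queue-1 sheds 232 req/s: no online neighbours, lost.
No further crashes.

88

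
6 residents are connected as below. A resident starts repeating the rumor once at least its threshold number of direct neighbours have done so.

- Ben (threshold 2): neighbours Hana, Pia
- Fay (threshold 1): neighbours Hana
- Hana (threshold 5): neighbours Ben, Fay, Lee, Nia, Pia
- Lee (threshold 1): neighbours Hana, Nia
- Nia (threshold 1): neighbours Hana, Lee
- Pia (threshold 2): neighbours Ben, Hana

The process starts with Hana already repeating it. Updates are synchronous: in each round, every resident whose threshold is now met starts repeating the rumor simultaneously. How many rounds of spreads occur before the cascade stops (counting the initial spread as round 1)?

2

Round 1 — Hana starts repeating the rumor (initial).
Round 2 — checking thresholds:
  Ben: 1 of 2 neighbours < 2, holds.
  Fay: 1 of 1 neighbours ≥ 1, starts repeating the rumor.
  Lee: 1 of 2 neighbours ≥ 1, starts repeating the rumor.
  Nia: 1 of 2 neighbours ≥ 1, starts repeating the rumor.
  Pia: 1 of 2 neighbours < 2, holds.
Round 3 — no new spreads; cascade stops.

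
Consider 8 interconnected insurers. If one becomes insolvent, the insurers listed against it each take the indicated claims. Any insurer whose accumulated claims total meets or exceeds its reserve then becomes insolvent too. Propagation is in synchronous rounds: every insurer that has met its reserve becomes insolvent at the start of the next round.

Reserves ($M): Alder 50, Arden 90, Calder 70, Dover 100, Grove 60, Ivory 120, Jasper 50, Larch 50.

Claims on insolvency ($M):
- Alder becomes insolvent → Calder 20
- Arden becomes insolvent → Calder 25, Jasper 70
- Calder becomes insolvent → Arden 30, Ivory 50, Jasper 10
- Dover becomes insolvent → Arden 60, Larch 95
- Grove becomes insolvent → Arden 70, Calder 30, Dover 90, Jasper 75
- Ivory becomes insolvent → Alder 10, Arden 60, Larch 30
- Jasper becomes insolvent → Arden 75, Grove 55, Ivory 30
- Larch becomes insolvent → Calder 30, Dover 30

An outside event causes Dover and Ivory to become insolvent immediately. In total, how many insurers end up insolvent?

Round 1 — Dover, Ivory become insolvent (initial).
  Alder: +10 → 10 < 50
  Arden: +60+60 → 120 ≥ 90
  Larch: +95+30 → 125 ≥ 50
Round 2 — Arden, Larch become insolvent.
  Calder: +25+30 → 55 < 70
  Jasper: +70 → 70 ≥ 50
Round 3 — Jasper becomes insolvent.
  Grove: +55 → 55 < 60
No further insolvencies.

5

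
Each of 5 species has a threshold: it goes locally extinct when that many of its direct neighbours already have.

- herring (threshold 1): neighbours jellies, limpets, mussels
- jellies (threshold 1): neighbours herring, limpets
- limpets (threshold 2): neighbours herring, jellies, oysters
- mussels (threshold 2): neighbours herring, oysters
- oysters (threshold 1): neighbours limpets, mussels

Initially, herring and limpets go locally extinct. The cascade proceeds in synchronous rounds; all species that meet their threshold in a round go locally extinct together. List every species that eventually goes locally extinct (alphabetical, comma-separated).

Round 1 — herring, limpets go locally extinct (initial).
Round 2 — checking thresholds:
  jellies: 2 of 2 neighbours ≥ 1, goes locally extinct.
  mussels: 1 of 2 neighbours < 2, holds.
  oysters: 1 of 2 neighbours ≥ 1, goes locally extinct.
Round 3 — checking thresholds:
  mussels: 2 of 2 neighbours ≥ 2, goes locally extinct.
Round 4 — no new extinctions; cascade stops.

herring, jellies, limpets, mussels, oysters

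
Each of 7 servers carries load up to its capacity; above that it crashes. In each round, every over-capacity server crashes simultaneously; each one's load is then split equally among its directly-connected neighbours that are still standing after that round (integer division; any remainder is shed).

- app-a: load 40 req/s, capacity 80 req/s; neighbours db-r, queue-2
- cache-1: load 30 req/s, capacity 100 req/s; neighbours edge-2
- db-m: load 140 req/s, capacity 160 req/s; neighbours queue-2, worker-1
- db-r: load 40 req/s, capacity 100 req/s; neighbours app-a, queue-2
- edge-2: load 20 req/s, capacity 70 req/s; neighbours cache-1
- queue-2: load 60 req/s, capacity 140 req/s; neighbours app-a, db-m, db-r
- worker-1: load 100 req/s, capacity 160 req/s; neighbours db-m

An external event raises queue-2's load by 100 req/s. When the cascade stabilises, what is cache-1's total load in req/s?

Round 1 — queue-2 at 160 > 140. queue-2 crashes.
  queue-2 sheds 160 req/s to app-a, db-m, db-r: 53 each (1 lost).
    app-a: 40+53 = 93 > 80
    db-m: 140+53 = 193 > 160
    db-r: 40+53 = 93 ≤ 100
Round 2 — app-a, db-m crash.
  app-a sheds 93 req/s to db-r: 93 each.
    db-r: 93+93 = 186 > 100
  db-m sheds 193 req/s to worker-1: 193 each.
    worker-1: 100+193 = 293 > 160
Round 3 — db-r, worker-1 crash.
  db-r sheds 186 req/s: no online neighbours, lost.
  worker-1 sheds 293 req/s: no online neighbours, lost.
No further crashes.

30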